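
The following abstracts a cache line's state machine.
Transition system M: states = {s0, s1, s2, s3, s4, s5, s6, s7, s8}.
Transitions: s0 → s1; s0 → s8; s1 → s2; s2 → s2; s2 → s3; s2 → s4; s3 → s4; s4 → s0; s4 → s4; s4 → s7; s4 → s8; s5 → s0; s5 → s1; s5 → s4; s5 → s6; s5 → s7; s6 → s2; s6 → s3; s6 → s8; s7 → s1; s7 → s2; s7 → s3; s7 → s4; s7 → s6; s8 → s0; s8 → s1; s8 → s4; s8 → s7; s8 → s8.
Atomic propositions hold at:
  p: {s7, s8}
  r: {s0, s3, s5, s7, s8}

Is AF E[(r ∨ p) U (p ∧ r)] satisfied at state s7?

Yes

Sat(r ∨ p) = {s0, s3, s5, s7, s8}
Sat(p ∧ r) = {s7, s8}
E[(r ∨ p) U (p ∧ r)]: least fixpoint, start Z0 = Sat((p ∧ r)) = {s7, s8}, add states in Sat(r ∨ p) with some successor in Z. Z1 = {s0, s5, s7, s8}; fixed.
Sat(E[(r ∨ p) U (p ∧ r)]) = {s0, s5, s7, s8}
AF E[(r ∨ p) U (p ∧ r)]: least fixpoint, start Z0 = {s0, s5, s7, s8}, add states with every successor in Z. Already a fixed point.
Sat(AF E[(r ∨ p) U (p ∧ r)]) = {s0, s5, s7, s8}
s7 ∈ Sat(AF E[(r ∨ p) U (p ∧ r)]) = {s0, s5, s7, s8}, so the formula holds at s7.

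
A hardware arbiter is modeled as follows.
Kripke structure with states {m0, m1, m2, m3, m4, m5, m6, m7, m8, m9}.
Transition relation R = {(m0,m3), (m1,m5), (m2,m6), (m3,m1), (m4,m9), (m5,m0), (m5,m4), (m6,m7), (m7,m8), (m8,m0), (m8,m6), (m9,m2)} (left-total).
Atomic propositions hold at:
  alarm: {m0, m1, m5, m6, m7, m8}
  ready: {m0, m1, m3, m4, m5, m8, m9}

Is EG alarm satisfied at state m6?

Yes

EG alarm: greatest fixpoint, start Z0 = {m0, m1, m5, m6, m7, m8}, keep only states in Sat with some successor in Z. Z1 = {m1, m5, m6, m7, m8}; Z2 = {m1, m6, m7, m8}; Z3 = {m6, m7, m8}; fixed.
Sat(EG alarm) = {m6, m7, m8}
m6 ∈ Sat(EG alarm) = {m6, m7, m8}, so the formula holds at m6.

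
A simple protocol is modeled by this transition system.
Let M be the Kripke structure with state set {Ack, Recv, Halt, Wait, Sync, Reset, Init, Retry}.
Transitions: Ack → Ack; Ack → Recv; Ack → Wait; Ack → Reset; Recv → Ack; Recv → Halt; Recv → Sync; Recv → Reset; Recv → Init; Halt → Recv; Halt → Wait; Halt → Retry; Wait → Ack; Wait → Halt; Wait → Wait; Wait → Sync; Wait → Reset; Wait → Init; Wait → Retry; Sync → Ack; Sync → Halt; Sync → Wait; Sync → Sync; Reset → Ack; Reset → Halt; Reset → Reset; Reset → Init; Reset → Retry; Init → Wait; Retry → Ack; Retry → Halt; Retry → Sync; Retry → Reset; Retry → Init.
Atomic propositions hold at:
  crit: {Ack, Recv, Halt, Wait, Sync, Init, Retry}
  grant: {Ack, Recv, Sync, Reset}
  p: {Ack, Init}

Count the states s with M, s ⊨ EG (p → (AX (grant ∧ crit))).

Sat(grant ∧ crit) = {Ack, Recv, Sync}
Sat(AX (grant ∧ crit)) = {s : every successor in {Ack, Recv, Sync}} = ∅
Sat(p → (AX (grant ∧ crit))) = {Recv, Halt, Wait, Sync, Reset, Retry}
EG (p → (AX (grant ∧ crit))): greatest fixpoint, start Z0 = {Recv, Halt, Wait, Sync, Reset, Retry}, keep only states in Sat with some successor in Z. Already a fixed point.
Sat(EG (p → (AX (grant ∧ crit)))) = {Recv, Halt, Wait, Sync, Reset, Retry}
|Sat(EG (p → (AX (grant ∧ crit))))| = |{Recv, Halt, Wait, Sync, Reset, Retry}| = 6.

6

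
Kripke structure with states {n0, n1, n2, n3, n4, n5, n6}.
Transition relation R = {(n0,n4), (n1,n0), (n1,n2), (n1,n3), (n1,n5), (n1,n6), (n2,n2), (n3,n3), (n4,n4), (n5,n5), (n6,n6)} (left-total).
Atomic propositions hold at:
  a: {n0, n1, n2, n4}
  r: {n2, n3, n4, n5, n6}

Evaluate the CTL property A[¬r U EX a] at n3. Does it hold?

No

Sat(¬r) = {n0, n1}
Sat(EX a) = {s : some successor in {n0, n1, n2, n4}} = {n0, n1, n2, n4}
A[¬r U EX a]: least fixpoint, start Z0 = Sat(EX a) = {n0, n1, n2, n4}, add states in Sat(¬r) with every successor in Z. Already a fixed point.
Sat(A[¬r U EX a]) = {n0, n1, n2, n4}
n3 ∉ Sat(A[¬r U EX a]) = {n0, n1, n2, n4}, so the formula does not hold at n3.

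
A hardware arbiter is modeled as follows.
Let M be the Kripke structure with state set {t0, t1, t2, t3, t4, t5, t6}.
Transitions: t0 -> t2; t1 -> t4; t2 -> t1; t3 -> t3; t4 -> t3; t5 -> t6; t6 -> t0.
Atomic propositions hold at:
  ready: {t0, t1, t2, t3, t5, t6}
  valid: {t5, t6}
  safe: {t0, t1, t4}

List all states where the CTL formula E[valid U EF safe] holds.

EF safe: least fixpoint, start Z0 = {t0, t1, t4}, add states with some successor in Z. Z1 = {t0, t1, t2, t4, t6}; Z2 = {t0, t1, t2, t4, t5, t6}; fixed.
Sat(EF safe) = {t0, t1, t2, t4, t5, t6}
E[valid U EF safe]: least fixpoint, start Z0 = Sat(EF safe) = {t0, t1, t2, t4, t5, t6}, add states in Sat(valid) with some successor in Z. Already a fixed point.
Sat(E[valid U EF safe]) = {t0, t1, t2, t4, t5, t6}

{t0, t1, t2, t4, t5, t6}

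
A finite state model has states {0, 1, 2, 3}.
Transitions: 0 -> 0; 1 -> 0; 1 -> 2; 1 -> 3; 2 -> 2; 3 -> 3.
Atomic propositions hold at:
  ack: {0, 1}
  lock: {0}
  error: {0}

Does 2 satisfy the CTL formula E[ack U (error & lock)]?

No

Sat(error & lock) = {0}
E[ack U (error & lock)]: least fixpoint, start Z0 = Sat((error & lock)) = {0}, add states in Sat(ack) with some successor in Z. Z1 = {0, 1}; fixed.
Sat(E[ack U (error & lock)]) = {0, 1}
2 ∉ Sat(E[ack U (error & lock)]) = {0, 1}, so the formula does not hold at 2.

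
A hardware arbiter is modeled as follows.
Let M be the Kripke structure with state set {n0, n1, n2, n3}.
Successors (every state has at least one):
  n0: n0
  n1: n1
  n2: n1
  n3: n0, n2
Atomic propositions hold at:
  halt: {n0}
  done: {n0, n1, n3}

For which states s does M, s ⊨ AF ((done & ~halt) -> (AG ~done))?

{n0, n2, n3}

Sat(~halt) = {n1, n2, n3}
Sat(done & ~halt) = {n1, n3}
Sat(~done) = {n2}
AG ~done: greatest fixpoint, start Z0 = {n2}, keep only states in Sat with every successor in Z. Z1 = ∅; fixed.
Sat(AG ~done) = ∅
Sat((done & ~halt) -> (AG ~done)) = {n0, n2}
AF ((done & ~halt) -> (AG ~done)): least fixpoint, start Z0 = {n0, n2}, add states with every successor in Z. Z1 = {n0, n2, n3}; fixed.
Sat(AF ((done & ~halt) -> (AG ~done))) = {n0, n2, n3}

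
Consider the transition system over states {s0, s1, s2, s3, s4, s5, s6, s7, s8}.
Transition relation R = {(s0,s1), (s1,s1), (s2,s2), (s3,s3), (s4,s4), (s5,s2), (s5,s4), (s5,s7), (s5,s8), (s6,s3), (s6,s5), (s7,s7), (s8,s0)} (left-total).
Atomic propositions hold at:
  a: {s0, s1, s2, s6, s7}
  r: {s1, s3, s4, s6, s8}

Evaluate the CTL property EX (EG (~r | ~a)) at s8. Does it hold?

Sat(~r) = {s0, s2, s5, s7}
Sat(~a) = {s3, s4, s5, s8}
Sat(~r | ~a) = {s0, s2, s3, s4, s5, s7, s8}
EG (~r | ~a): greatest fixpoint, start Z0 = {s0, s2, s3, s4, s5, s7, s8}, keep only states in Sat with some successor in Z. Z1 = {s2, s3, s4, s5, s7, s8}; Z2 = {s2, s3, s4, s5, s7}; fixed.
Sat(EG (~r | ~a)) = {s2, s3, s4, s5, s7}
Sat(EX (EG (~r | ~a))) = {s : some successor in {s2, s3, s4, s5, s7}} = {s2, s3, s4, s5, s6, s7}
s8 ∉ Sat(EX (EG (~r | ~a))) = {s2, s3, s4, s5, s6, s7}, so the formula does not hold at s8.

No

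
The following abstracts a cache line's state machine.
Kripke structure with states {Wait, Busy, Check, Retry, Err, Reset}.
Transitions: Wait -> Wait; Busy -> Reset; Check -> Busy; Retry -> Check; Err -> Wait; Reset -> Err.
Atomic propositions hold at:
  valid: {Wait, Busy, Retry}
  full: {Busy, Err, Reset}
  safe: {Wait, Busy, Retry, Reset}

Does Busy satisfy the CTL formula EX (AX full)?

Sat(AX full) = {s : every successor in {Busy, Err, Reset}} = {Busy, Check, Reset}
Sat(EX (AX full)) = {s : some successor in {Busy, Check, Reset}} = {Busy, Check, Retry}
Busy ∈ Sat(EX (AX full)) = {Busy, Check, Retry}, so the formula holds at Busy.

Yes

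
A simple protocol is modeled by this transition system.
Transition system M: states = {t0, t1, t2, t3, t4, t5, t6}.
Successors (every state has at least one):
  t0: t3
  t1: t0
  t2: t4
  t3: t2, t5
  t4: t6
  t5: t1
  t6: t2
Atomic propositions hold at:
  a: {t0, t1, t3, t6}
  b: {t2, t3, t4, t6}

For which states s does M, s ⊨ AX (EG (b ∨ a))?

{t0, t1, t2, t4, t5, t6}

Sat(b ∨ a) = {t0, t1, t2, t3, t4, t6}
EG (b ∨ a): greatest fixpoint, start Z0 = {t0, t1, t2, t3, t4, t6}, keep only states in Sat with some successor in Z. Already a fixed point.
Sat(EG (b ∨ a)) = {t0, t1, t2, t3, t4, t6}
Sat(AX (EG (b ∨ a))) = {s : every successor in {t0, t1, t2, t3, t4, t6}} = {t0, t1, t2, t4, t5, t6}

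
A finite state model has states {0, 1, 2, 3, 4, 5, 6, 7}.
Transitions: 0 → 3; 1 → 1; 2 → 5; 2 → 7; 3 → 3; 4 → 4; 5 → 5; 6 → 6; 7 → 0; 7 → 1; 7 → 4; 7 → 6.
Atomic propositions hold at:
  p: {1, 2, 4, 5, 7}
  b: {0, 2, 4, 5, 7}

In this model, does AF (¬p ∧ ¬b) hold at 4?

Sat(¬p) = {0, 3, 6}
Sat(¬b) = {1, 3, 6}
Sat(¬p ∧ ¬b) = {3, 6}
AF (¬p ∧ ¬b): least fixpoint, start Z0 = {3, 6}, add states with every successor in Z. Z1 = {0, 3, 6}; fixed.
Sat(AF (¬p ∧ ¬b)) = {0, 3, 6}
4 ∉ Sat(AF (¬p ∧ ¬b)) = {0, 3, 6}, so the formula does not hold at 4.

No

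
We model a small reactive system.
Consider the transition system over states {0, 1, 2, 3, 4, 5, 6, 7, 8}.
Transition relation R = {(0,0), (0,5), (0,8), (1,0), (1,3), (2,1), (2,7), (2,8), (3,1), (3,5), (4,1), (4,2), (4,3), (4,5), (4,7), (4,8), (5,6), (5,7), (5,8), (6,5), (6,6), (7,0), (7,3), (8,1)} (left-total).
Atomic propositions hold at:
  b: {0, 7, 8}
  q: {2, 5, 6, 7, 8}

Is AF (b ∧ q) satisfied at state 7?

Sat(b ∧ q) = {7, 8}
AF (b ∧ q): least fixpoint, start Z0 = {7, 8}, add states with every successor in Z. Already a fixed point.
Sat(AF (b ∧ q)) = {7, 8}
7 ∈ Sat(AF (b ∧ q)) = {7, 8}, so the formula holds at 7.

Yes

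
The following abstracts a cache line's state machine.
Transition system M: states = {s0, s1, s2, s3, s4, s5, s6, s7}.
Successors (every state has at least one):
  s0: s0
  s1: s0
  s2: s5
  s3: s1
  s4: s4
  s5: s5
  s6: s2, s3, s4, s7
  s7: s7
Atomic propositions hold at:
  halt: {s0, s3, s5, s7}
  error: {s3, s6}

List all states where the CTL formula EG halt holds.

{s0, s5, s7}

EG halt: greatest fixpoint, start Z0 = {s0, s3, s5, s7}, keep only states in Sat with some successor in Z. Z1 = {s0, s5, s7}; fixed.
Sat(EG halt) = {s0, s5, s7}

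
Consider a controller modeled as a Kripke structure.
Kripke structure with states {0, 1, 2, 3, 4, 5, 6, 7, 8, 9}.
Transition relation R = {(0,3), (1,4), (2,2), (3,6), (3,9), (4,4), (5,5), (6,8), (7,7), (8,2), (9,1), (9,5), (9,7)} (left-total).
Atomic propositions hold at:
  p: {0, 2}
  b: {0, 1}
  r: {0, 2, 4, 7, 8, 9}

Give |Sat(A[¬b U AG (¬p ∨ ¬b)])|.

Sat(¬b) = {2, 3, 4, 5, 6, 7, 8, 9}
Sat(¬p) = {1, 3, 4, 5, 6, 7, 8, 9}
Sat(¬p ∨ ¬b) = {1, 2, 3, 4, 5, 6, 7, 8, 9}
AG (¬p ∨ ¬b): greatest fixpoint, start Z0 = {1, 2, 3, 4, 5, 6, 7, 8, 9}, keep only states in Sat with every successor in Z. Already a fixed point.
Sat(AG (¬p ∨ ¬b)) = {1, 2, 3, 4, 5, 6, 7, 8, 9}
A[¬b U AG (¬p ∨ ¬b)]: least fixpoint, start Z0 = Sat(AG (¬p ∨ ¬b)) = {1, 2, 3, 4, 5, 6, 7, 8, 9}, add states in Sat(¬b) with every successor in Z. Already a fixed point.
Sat(A[¬b U AG (¬p ∨ ¬b)]) = {1, 2, 3, 4, 5, 6, 7, 8, 9}
|Sat(A[¬b U AG (¬p ∨ ¬b)])| = |{1, 2, 3, 4, 5, 6, 7, 8, 9}| = 9.

9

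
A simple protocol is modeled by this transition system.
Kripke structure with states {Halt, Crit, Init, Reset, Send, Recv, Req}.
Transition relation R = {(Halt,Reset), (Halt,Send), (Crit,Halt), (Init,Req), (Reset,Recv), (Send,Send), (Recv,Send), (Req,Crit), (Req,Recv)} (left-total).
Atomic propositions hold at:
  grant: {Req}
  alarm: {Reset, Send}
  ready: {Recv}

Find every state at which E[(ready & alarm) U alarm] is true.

{Reset, Send}

Sat(ready & alarm) = ∅
E[(ready & alarm) U alarm]: least fixpoint, start Z0 = Sat(alarm) = {Reset, Send}, add states in Sat(ready & alarm) with some successor in Z. Already a fixed point.
Sat(E[(ready & alarm) U alarm]) = {Reset, Send}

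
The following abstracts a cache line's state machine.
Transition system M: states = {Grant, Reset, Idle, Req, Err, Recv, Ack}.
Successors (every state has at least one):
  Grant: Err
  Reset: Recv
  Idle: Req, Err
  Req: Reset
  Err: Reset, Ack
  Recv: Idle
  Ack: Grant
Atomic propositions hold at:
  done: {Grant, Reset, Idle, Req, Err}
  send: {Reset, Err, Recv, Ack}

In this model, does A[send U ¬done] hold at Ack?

Yes

Sat(¬done) = {Recv, Ack}
A[send U ¬done]: least fixpoint, start Z0 = Sat(¬done) = {Recv, Ack}, add states in Sat(send) with every successor in Z. Z1 = {Reset, Recv, Ack}; Z2 = {Reset, Err, Recv, Ack}; fixed.
Sat(A[send U ¬done]) = {Reset, Err, Recv, Ack}
Ack ∈ Sat(A[send U ¬done]) = {Reset, Err, Recv, Ack}, so the formula holds at Ack.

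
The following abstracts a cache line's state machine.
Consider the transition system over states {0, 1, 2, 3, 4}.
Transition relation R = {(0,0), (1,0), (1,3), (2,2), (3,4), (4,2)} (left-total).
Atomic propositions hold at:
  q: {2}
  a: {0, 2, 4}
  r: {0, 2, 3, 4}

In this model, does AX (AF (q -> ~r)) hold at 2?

No

Sat(~r) = {1}
Sat(q -> ~r) = {0, 1, 3, 4}
AF (q -> ~r): least fixpoint, start Z0 = {0, 1, 3, 4}, add states with every successor in Z. Already a fixed point.
Sat(AF (q -> ~r)) = {0, 1, 3, 4}
Sat(AX (AF (q -> ~r))) = {s : every successor in {0, 1, 3, 4}} = {0, 1, 3}
2 ∉ Sat(AX (AF (q -> ~r))) = {0, 1, 3}, so the formula does not hold at 2.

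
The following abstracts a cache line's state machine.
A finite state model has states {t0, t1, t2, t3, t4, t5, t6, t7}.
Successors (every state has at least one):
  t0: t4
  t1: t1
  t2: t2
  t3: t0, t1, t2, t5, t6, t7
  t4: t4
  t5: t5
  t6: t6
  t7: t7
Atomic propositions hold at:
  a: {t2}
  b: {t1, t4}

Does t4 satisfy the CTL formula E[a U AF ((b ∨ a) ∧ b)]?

Yes

Sat(b ∨ a) = {t1, t2, t4}
Sat((b ∨ a) ∧ b) = {t1, t4}
AF ((b ∨ a) ∧ b): least fixpoint, start Z0 = {t1, t4}, add states with every successor in Z. Z1 = {t0, t1, t4}; fixed.
Sat(AF ((b ∨ a) ∧ b)) = {t0, t1, t4}
E[a U AF ((b ∨ a) ∧ b)]: least fixpoint, start Z0 = Sat(AF ((b ∨ a) ∧ b)) = {t0, t1, t4}, add states in Sat(a) with some successor in Z. Already a fixed point.
Sat(E[a U AF ((b ∨ a) ∧ b)]) = {t0, t1, t4}
t4 ∈ Sat(E[a U AF ((b ∨ a) ∧ b)]) = {t0, t1, t4}, so the formula holds at t4.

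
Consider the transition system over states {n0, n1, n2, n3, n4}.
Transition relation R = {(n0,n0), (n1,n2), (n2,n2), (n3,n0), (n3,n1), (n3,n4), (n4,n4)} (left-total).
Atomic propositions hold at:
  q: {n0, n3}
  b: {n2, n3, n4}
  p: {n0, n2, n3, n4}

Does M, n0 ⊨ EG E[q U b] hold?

No

E[q U b]: least fixpoint, start Z0 = Sat(b) = {n2, n3, n4}, add states in Sat(q) with some successor in Z. Already a fixed point.
Sat(E[q U b]) = {n2, n3, n4}
EG E[q U b]: greatest fixpoint, start Z0 = {n2, n3, n4}, keep only states in Sat with some successor in Z. Already a fixed point.
Sat(EG E[q U b]) = {n2, n3, n4}
n0 ∉ Sat(EG E[q U b]) = {n2, n3, n4}, so the formula does not hold at n0.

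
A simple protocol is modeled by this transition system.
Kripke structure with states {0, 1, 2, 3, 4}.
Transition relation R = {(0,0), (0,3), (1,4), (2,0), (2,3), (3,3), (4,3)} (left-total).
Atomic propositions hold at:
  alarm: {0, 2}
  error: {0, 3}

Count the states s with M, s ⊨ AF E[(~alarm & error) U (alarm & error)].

1

Sat(~alarm) = {1, 3, 4}
Sat(~alarm & error) = {3}
Sat(alarm & error) = {0}
E[(~alarm & error) U (alarm & error)]: least fixpoint, start Z0 = Sat((alarm & error)) = {0}, add states in Sat(~alarm & error) with some successor in Z. Already a fixed point.
Sat(E[(~alarm & error) U (alarm & error)]) = {0}
AF E[(~alarm & error) U (alarm & error)]: least fixpoint, start Z0 = {0}, add states with every successor in Z. Already a fixed point.
Sat(AF E[(~alarm & error) U (alarm & error)]) = {0}
|Sat(AF E[(~alarm & error) U (alarm & error)])| = |{0}| = 1.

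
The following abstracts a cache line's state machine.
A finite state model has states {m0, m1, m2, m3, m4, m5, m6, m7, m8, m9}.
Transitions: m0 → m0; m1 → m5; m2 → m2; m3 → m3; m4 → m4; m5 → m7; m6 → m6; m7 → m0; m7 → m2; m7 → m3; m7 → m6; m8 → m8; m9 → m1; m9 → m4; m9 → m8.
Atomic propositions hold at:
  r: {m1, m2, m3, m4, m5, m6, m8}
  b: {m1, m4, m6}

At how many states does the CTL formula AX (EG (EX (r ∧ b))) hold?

3

Sat(r ∧ b) = {m1, m4, m6}
Sat(EX (r ∧ b)) = {s : some successor in {m1, m4, m6}} = {m4, m6, m7, m9}
EG (EX (r ∧ b)): greatest fixpoint, start Z0 = {m4, m6, m7, m9}, keep only states in Sat with some successor in Z. Already a fixed point.
Sat(EG (EX (r ∧ b))) = {m4, m6, m7, m9}
Sat(AX (EG (EX (r ∧ b)))) = {s : every successor in {m4, m6, m7, m9}} = {m4, m5, m6}
|Sat(AX (EG (EX (r ∧ b))))| = |{m4, m5, m6}| = 3.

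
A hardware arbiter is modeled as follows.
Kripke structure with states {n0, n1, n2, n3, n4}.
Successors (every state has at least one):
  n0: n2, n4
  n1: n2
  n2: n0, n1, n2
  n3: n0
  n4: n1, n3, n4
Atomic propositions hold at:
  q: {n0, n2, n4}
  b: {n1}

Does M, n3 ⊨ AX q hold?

Sat(AX q) = {s : every successor in {n0, n2, n4}} = {n0, n1, n3}
n3 ∈ Sat(AX q) = {n0, n1, n3}, so the formula holds at n3.

Yes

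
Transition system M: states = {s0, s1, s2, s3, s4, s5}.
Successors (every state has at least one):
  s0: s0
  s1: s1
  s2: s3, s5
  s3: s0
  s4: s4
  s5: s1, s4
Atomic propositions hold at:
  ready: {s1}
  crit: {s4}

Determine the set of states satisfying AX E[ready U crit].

E[ready U crit]: least fixpoint, start Z0 = Sat(crit) = {s4}, add states in Sat(ready) with some successor in Z. Already a fixed point.
Sat(E[ready U crit]) = {s4}
Sat(AX E[ready U crit]) = {s : every successor in {s4}} = {s4}

{s4}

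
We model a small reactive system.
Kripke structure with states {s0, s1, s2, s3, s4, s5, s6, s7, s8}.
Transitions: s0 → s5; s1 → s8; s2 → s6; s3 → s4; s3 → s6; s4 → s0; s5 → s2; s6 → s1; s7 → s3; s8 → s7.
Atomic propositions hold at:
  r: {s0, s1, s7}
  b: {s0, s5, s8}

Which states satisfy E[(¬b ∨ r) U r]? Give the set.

Sat(¬b) = {s1, s2, s3, s4, s6, s7}
Sat(¬b ∨ r) = {s0, s1, s2, s3, s4, s6, s7}
E[(¬b ∨ r) U r]: least fixpoint, start Z0 = Sat(r) = {s0, s1, s7}, add states in Sat(¬b ∨ r) with some successor in Z. Z1 = {s0, s1, s4, s6, s7}; Z2 = {s0, s1, s2, s3, s4, s6, s7}; fixed.
Sat(E[(¬b ∨ r) U r]) = {s0, s1, s2, s3, s4, s6, s7}

{s0, s1, s2, s3, s4, s6, s7}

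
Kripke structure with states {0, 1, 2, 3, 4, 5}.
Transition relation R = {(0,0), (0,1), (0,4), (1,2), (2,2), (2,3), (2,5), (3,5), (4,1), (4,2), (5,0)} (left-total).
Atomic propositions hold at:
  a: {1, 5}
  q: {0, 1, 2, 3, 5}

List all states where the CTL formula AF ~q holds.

{4}

Sat(~q) = {4}
AF ~q: least fixpoint, start Z0 = {4}, add states with every successor in Z. Already a fixed point.
Sat(AF ~q) = {4}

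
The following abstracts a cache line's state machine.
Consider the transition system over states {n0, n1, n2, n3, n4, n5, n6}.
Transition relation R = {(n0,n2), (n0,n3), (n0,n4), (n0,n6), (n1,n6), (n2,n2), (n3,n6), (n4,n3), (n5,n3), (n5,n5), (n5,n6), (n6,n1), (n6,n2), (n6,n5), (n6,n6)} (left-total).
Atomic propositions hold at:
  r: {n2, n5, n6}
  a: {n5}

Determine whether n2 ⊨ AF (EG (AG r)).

Yes

AG r: greatest fixpoint, start Z0 = {n2, n5, n6}, keep only states in Sat with every successor in Z. Z1 = {n2}; fixed.
Sat(AG r) = {n2}
EG (AG r): greatest fixpoint, start Z0 = {n2}, keep only states in Sat with some successor in Z. Already a fixed point.
Sat(EG (AG r)) = {n2}
AF (EG (AG r)): least fixpoint, start Z0 = {n2}, add states with every successor in Z. Already a fixed point.
Sat(AF (EG (AG r))) = {n2}
n2 ∈ Sat(AF (EG (AG r))) = {n2}, so the formula holds at n2.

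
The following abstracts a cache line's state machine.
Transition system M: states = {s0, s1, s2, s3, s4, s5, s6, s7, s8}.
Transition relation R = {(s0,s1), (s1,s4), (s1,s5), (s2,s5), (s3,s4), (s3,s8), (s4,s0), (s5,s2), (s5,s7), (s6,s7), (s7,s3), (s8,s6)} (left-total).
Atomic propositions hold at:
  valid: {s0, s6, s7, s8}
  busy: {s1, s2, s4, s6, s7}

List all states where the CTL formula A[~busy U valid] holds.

Sat(~busy) = {s0, s3, s5, s8}
A[~busy U valid]: least fixpoint, start Z0 = Sat(valid) = {s0, s6, s7, s8}, add states in Sat(~busy) with every successor in Z. Already a fixed point.
Sat(A[~busy U valid]) = {s0, s6, s7, s8}

{s0, s6, s7, s8}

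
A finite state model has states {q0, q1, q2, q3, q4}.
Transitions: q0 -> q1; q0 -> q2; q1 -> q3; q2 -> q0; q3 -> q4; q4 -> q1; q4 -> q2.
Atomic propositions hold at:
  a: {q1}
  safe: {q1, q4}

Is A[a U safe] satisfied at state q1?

Yes

A[a U safe]: least fixpoint, start Z0 = Sat(safe) = {q1, q4}, add states in Sat(a) with every successor in Z. Already a fixed point.
Sat(A[a U safe]) = {q1, q4}
q1 ∈ Sat(A[a U safe]) = {q1, q4}, so the formula holds at q1.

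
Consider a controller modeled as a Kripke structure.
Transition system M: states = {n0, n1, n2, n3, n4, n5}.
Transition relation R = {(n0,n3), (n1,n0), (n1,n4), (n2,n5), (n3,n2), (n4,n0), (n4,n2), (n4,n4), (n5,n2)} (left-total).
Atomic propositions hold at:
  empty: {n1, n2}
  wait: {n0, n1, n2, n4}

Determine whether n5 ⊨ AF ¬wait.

Yes

Sat(¬wait) = {n3, n5}
AF ¬wait: least fixpoint, start Z0 = {n3, n5}, add states with every successor in Z. Z1 = {n0, n2, n3, n5}; fixed.
Sat(AF ¬wait) = {n0, n2, n3, n5}
n5 ∈ Sat(AF ¬wait) = {n0, n2, n3, n5}, so the formula holds at n5.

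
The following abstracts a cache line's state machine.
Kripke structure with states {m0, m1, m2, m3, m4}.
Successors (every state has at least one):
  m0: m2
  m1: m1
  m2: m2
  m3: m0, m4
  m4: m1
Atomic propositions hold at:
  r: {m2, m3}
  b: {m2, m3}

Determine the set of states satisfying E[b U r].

E[b U r]: least fixpoint, start Z0 = Sat(r) = {m2, m3}, add states in Sat(b) with some successor in Z. Already a fixed point.
Sat(E[b U r]) = {m2, m3}

{m2, m3}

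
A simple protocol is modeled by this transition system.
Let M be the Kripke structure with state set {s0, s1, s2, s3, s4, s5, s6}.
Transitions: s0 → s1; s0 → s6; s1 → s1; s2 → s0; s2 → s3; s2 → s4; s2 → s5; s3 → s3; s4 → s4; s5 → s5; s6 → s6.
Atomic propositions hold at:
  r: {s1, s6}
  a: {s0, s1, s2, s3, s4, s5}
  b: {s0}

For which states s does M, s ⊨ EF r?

{s0, s1, s2, s6}

EF r: least fixpoint, start Z0 = {s1, s6}, add states with some successor in Z. Z1 = {s0, s1, s6}; Z2 = {s0, s1, s2, s6}; fixed.
Sat(EF r) = {s0, s1, s2, s6}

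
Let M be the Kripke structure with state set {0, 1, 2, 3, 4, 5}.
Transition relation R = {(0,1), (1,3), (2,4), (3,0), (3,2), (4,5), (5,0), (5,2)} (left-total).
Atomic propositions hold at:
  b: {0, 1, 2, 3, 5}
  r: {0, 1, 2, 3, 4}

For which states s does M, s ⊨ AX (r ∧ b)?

Sat(r ∧ b) = {0, 1, 2, 3}
Sat(AX (r ∧ b)) = {s : every successor in {0, 1, 2, 3}} = {0, 1, 3, 5}

{0, 1, 3, 5}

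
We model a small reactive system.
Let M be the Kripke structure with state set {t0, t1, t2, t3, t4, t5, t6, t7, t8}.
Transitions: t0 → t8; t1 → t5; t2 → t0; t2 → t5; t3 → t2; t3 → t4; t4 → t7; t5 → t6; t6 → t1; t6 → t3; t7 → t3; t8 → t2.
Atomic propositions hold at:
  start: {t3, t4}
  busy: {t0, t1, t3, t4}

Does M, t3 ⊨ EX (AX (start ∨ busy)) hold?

No

Sat(start ∨ busy) = {t0, t1, t3, t4}
Sat(AX (start ∨ busy)) = {s : every successor in {t0, t1, t3, t4}} = {t6, t7}
Sat(EX (AX (start ∨ busy))) = {s : some successor in {t6, t7}} = {t4, t5}
t3 ∉ Sat(EX (AX (start ∨ busy))) = {t4, t5}, so the formula does not hold at t3.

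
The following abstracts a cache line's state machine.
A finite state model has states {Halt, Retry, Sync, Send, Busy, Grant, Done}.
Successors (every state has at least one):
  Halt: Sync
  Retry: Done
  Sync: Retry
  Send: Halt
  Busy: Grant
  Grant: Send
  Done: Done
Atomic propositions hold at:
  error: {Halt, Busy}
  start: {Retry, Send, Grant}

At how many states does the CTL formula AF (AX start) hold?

Sat(AX start) = {s : every successor in {Retry, Send, Grant}} = {Sync, Busy, Grant}
AF (AX start): least fixpoint, start Z0 = {Sync, Busy, Grant}, add states with every successor in Z. Z1 = {Halt, Sync, Busy, Grant}; Z2 = {Halt, Sync, Send, Busy, Grant}; fixed.
Sat(AF (AX start)) = {Halt, Sync, Send, Busy, Grant}
|Sat(AF (AX start))| = |{Halt, Sync, Send, Busy, Grant}| = 5.

5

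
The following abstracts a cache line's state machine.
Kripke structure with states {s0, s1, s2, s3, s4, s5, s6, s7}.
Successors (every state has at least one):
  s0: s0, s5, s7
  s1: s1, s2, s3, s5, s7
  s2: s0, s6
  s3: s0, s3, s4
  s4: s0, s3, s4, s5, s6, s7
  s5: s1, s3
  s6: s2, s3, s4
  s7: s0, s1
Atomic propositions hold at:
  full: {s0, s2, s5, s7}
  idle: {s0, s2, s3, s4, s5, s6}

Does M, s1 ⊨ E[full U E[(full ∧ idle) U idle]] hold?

No

Sat(full ∧ idle) = {s0, s2, s5}
E[(full ∧ idle) U idle]: least fixpoint, start Z0 = Sat(idle) = {s0, s2, s3, s4, s5, s6}, add states in Sat(full ∧ idle) with some successor in Z. Already a fixed point.
Sat(E[(full ∧ idle) U idle]) = {s0, s2, s3, s4, s5, s6}
E[full U E[(full ∧ idle) U idle]]: least fixpoint, start Z0 = Sat(E[(full ∧ idle) U idle]) = {s0, s2, s3, s4, s5, s6}, add states in Sat(full) with some successor in Z. Z1 = {s0, s2, s3, s4, s5, s6, s7}; fixed.
Sat(E[full U E[(full ∧ idle) U idle]]) = {s0, s2, s3, s4, s5, s6, s7}
s1 ∉ Sat(E[full U E[(full ∧ idle) U idle]]) = {s0, s2, s3, s4, s5, s6, s7}, so the formula does not hold at s1.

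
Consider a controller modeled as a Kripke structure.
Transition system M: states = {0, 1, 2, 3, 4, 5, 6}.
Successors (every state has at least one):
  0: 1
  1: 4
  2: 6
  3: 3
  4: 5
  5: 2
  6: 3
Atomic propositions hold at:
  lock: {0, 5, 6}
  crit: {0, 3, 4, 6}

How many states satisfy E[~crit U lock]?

4

Sat(~crit) = {1, 2, 5}
E[~crit U lock]: least fixpoint, start Z0 = Sat(lock) = {0, 5, 6}, add states in Sat(~crit) with some successor in Z. Z1 = {0, 2, 5, 6}; fixed.
Sat(E[~crit U lock]) = {0, 2, 5, 6}
|Sat(E[~crit U lock])| = |{0, 2, 5, 6}| = 4.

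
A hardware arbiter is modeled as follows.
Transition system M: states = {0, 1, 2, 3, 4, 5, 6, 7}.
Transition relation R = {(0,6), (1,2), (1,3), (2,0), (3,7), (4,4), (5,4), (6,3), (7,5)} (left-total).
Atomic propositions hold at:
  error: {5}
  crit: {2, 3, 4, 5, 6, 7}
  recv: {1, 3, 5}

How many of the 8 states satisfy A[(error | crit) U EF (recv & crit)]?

Sat(error | crit) = {2, 3, 4, 5, 6, 7}
Sat(recv & crit) = {3, 5}
EF (recv & crit): least fixpoint, start Z0 = {3, 5}, add states with some successor in Z. Z1 = {1, 3, 5, 6, 7}; Z2 = {0, 1, 3, 5, 6, 7}; Z3 = {0, 1, 2, 3, 5, 6, 7}; fixed.
Sat(EF (recv & crit)) = {0, 1, 2, 3, 5, 6, 7}
A[(error | crit) U EF (recv & crit)]: least fixpoint, start Z0 = Sat(EF (recv & crit)) = {0, 1, 2, 3, 5, 6, 7}, add states in Sat(error | crit) with every successor in Z. Already a fixed point.
Sat(A[(error | crit) U EF (recv & crit)]) = {0, 1, 2, 3, 5, 6, 7}
|Sat(A[(error | crit) U EF (recv & crit)])| = |{0, 1, 2, 3, 5, 6, 7}| = 7.

7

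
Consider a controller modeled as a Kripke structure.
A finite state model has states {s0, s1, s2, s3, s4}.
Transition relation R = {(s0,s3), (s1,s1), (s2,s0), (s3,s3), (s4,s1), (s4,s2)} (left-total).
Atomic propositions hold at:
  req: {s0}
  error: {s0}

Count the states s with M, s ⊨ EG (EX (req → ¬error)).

4

Sat(¬error) = {s1, s2, s3, s4}
Sat(req → ¬error) = {s1, s2, s3, s4}
Sat(EX (req → ¬error)) = {s : some successor in {s1, s2, s3, s4}} = {s0, s1, s3, s4}
EG (EX (req → ¬error)): greatest fixpoint, start Z0 = {s0, s1, s3, s4}, keep only states in Sat with some successor in Z. Already a fixed point.
Sat(EG (EX (req → ¬error))) = {s0, s1, s3, s4}
|Sat(EG (EX (req → ¬error)))| = |{s0, s1, s3, s4}| = 4.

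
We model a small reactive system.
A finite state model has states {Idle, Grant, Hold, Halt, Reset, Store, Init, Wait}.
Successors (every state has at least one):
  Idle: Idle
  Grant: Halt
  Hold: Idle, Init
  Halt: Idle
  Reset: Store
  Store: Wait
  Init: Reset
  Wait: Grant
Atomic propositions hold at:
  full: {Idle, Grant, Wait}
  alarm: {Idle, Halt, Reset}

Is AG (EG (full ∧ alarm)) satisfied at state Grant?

Sat(full ∧ alarm) = {Idle}
EG (full ∧ alarm): greatest fixpoint, start Z0 = {Idle}, keep only states in Sat with some successor in Z. Already a fixed point.
Sat(EG (full ∧ alarm)) = {Idle}
AG (EG (full ∧ alarm)): greatest fixpoint, start Z0 = {Idle}, keep only states in Sat with every successor in Z. Already a fixed point.
Sat(AG (EG (full ∧ alarm))) = {Idle}
Grant ∉ Sat(AG (EG (full ∧ alarm))) = {Idle}, so the formula does not hold at Grant.

No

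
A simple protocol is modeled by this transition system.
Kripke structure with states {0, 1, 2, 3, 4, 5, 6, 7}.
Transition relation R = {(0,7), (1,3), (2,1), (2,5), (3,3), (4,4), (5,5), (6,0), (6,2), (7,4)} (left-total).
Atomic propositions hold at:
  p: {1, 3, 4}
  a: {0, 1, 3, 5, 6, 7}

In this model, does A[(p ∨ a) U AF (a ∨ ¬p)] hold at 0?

Yes

Sat(p ∨ a) = {0, 1, 3, 4, 5, 6, 7}
Sat(¬p) = {0, 2, 5, 6, 7}
Sat(a ∨ ¬p) = {0, 1, 2, 3, 5, 6, 7}
AF (a ∨ ¬p): least fixpoint, start Z0 = {0, 1, 2, 3, 5, 6, 7}, add states with every successor in Z. Already a fixed point.
Sat(AF (a ∨ ¬p)) = {0, 1, 2, 3, 5, 6, 7}
A[(p ∨ a) U AF (a ∨ ¬p)]: least fixpoint, start Z0 = Sat(AF (a ∨ ¬p)) = {0, 1, 2, 3, 5, 6, 7}, add states in Sat(p ∨ a) with every successor in Z. Already a fixed point.
Sat(A[(p ∨ a) U AF (a ∨ ¬p)]) = {0, 1, 2, 3, 5, 6, 7}
0 ∈ Sat(A[(p ∨ a) U AF (a ∨ ¬p)]) = {0, 1, 2, 3, 5, 6, 7}, so the formula holds at 0.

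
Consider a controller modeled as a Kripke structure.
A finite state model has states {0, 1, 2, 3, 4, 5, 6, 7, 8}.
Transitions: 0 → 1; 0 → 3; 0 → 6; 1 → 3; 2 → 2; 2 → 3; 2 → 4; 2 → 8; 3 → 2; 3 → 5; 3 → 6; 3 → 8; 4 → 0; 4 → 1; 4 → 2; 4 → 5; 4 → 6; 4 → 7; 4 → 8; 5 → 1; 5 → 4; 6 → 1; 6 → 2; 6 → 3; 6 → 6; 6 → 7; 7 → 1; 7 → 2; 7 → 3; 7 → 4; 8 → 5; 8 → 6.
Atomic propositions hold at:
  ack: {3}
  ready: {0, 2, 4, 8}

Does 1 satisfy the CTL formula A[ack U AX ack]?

Sat(AX ack) = {s : every successor in {3}} = {1}
A[ack U AX ack]: least fixpoint, start Z0 = Sat(AX ack) = {1}, add states in Sat(ack) with every successor in Z. Already a fixed point.
Sat(A[ack U AX ack]) = {1}
1 ∈ Sat(A[ack U AX ack]) = {1}, so the formula holds at 1.

Yes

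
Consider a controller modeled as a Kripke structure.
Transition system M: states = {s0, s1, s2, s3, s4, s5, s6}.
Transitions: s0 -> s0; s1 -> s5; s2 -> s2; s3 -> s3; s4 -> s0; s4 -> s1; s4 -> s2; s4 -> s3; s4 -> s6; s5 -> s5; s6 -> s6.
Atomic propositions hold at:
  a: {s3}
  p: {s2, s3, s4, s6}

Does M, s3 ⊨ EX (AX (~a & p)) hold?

Sat(~a) = {s0, s1, s2, s4, s5, s6}
Sat(~a & p) = {s2, s4, s6}
Sat(AX (~a & p)) = {s : every successor in {s2, s4, s6}} = {s2, s6}
Sat(EX (AX (~a & p))) = {s : some successor in {s2, s6}} = {s2, s4, s6}
s3 ∉ Sat(EX (AX (~a & p))) = {s2, s4, s6}, so the formula does not hold at s3.

No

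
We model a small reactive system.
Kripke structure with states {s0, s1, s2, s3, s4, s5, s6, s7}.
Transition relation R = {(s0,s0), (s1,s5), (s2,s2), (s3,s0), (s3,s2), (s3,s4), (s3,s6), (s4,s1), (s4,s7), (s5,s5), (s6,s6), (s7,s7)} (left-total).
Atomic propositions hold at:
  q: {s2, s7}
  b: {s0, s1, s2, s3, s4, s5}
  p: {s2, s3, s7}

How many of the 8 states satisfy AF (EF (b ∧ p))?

Sat(b ∧ p) = {s2, s3}
EF (b ∧ p): least fixpoint, start Z0 = {s2, s3}, add states with some successor in Z. Already a fixed point.
Sat(EF (b ∧ p)) = {s2, s3}
AF (EF (b ∧ p)): least fixpoint, start Z0 = {s2, s3}, add states with every successor in Z. Already a fixed point.
Sat(AF (EF (b ∧ p))) = {s2, s3}
|Sat(AF (EF (b ∧ p)))| = |{s2, s3}| = 2.

2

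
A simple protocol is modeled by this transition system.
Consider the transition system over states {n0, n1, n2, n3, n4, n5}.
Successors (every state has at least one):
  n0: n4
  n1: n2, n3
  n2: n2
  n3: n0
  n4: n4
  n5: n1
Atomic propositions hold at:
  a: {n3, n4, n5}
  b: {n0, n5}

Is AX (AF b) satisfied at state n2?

No

AF b: least fixpoint, start Z0 = {n0, n5}, add states with every successor in Z. Z1 = {n0, n3, n5}; fixed.
Sat(AF b) = {n0, n3, n5}
Sat(AX (AF b)) = {s : every successor in {n0, n3, n5}} = {n3}
n2 ∉ Sat(AX (AF b)) = {n3}, so the formula does not hold at n2.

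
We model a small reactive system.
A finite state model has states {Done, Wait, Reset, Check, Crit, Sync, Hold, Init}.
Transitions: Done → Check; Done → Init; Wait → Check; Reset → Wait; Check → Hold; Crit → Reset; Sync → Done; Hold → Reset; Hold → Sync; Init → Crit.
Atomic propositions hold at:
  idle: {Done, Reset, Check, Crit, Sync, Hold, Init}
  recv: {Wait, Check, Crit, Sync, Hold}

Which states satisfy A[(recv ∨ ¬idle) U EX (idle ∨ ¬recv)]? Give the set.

Sat(¬idle) = {Wait}
Sat(recv ∨ ¬idle) = {Wait, Check, Crit, Sync, Hold}
Sat(¬recv) = {Done, Reset, Init}
Sat(idle ∨ ¬recv) = {Done, Reset, Check, Crit, Sync, Hold, Init}
Sat(EX (idle ∨ ¬recv)) = {s : some successor in {Done, Reset, Check, Crit, Sync, Hold, Init}} = {Done, Wait, Check, Crit, Sync, Hold, Init}
A[(recv ∨ ¬idle) U EX (idle ∨ ¬recv)]: least fixpoint, start Z0 = Sat(EX (idle ∨ ¬recv)) = {Done, Wait, Check, Crit, Sync, Hold, Init}, add states in Sat(recv ∨ ¬idle) with every successor in Z. Already a fixed point.
Sat(A[(recv ∨ ¬idle) U EX (idle ∨ ¬recv)]) = {Done, Wait, Check, Crit, Sync, Hold, Init}

{Done, Wait, Check, Crit, Sync, Hold, Init}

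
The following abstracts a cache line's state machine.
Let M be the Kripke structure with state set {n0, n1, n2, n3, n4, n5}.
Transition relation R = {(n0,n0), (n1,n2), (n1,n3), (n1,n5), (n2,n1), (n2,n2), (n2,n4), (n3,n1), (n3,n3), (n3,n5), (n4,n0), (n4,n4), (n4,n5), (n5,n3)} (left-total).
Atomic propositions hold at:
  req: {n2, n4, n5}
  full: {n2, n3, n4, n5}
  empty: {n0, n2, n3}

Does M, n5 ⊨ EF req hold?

Yes

EF req: least fixpoint, start Z0 = {n2, n4, n5}, add states with some successor in Z. Z1 = {n1, n2, n3, n4, n5}; fixed.
Sat(EF req) = {n1, n2, n3, n4, n5}
n5 ∈ Sat(EF req) = {n1, n2, n3, n4, n5}, so the formula holds at n5.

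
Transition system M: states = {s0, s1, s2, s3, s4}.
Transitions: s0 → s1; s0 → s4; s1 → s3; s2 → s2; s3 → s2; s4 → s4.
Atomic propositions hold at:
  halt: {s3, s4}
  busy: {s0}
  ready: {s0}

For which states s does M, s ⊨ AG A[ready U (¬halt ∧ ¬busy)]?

{s2}

Sat(¬halt) = {s0, s1, s2}
Sat(¬busy) = {s1, s2, s3, s4}
Sat(¬halt ∧ ¬busy) = {s1, s2}
A[ready U (¬halt ∧ ¬busy)]: least fixpoint, start Z0 = Sat((¬halt ∧ ¬busy)) = {s1, s2}, add states in Sat(ready) with every successor in Z. Already a fixed point.
Sat(A[ready U (¬halt ∧ ¬busy)]) = {s1, s2}
AG A[ready U (¬halt ∧ ¬busy)]: greatest fixpoint, start Z0 = {s1, s2}, keep only states in Sat with every successor in Z. Z1 = {s2}; fixed.
Sat(AG A[ready U (¬halt ∧ ¬busy)]) = {s2}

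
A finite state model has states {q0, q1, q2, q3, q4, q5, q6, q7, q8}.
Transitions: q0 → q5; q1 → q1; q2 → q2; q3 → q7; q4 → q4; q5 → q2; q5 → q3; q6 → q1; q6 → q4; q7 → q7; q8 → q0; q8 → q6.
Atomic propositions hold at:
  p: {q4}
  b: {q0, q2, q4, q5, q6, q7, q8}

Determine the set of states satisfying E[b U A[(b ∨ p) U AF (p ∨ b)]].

{q0, q2, q3, q4, q5, q6, q7, q8}

Sat(b ∨ p) = {q0, q2, q4, q5, q6, q7, q8}
Sat(p ∨ b) = {q0, q2, q4, q5, q6, q7, q8}
AF (p ∨ b): least fixpoint, start Z0 = {q0, q2, q4, q5, q6, q7, q8}, add states with every successor in Z. Z1 = {q0, q2, q3, q4, q5, q6, q7, q8}; fixed.
Sat(AF (p ∨ b)) = {q0, q2, q3, q4, q5, q6, q7, q8}
A[(b ∨ p) U AF (p ∨ b)]: least fixpoint, start Z0 = Sat(AF (p ∨ b)) = {q0, q2, q3, q4, q5, q6, q7, q8}, add states in Sat(b ∨ p) with every successor in Z. Already a fixed point.
Sat(A[(b ∨ p) U AF (p ∨ b)]) = {q0, q2, q3, q4, q5, q6, q7, q8}
E[b U A[(b ∨ p) U AF (p ∨ b)]]: least fixpoint, start Z0 = Sat(A[(b ∨ p) U AF (p ∨ b)]) = {q0, q2, q3, q4, q5, q6, q7, q8}, add states in Sat(b) with some successor in Z. Already a fixed point.
Sat(E[b U A[(b ∨ p) U AF (p ∨ b)]]) = {q0, q2, q3, q4, q5, q6, q7, q8}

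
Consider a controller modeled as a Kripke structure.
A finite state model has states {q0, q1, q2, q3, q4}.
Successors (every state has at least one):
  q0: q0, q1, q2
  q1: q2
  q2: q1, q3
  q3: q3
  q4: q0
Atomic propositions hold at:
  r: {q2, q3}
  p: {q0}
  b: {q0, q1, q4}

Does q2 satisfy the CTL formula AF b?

No

AF b: least fixpoint, start Z0 = {q0, q1, q4}, add states with every successor in Z. Already a fixed point.
Sat(AF b) = {q0, q1, q4}
q2 ∉ Sat(AF b) = {q0, q1, q4}, so the formula does not hold at q2.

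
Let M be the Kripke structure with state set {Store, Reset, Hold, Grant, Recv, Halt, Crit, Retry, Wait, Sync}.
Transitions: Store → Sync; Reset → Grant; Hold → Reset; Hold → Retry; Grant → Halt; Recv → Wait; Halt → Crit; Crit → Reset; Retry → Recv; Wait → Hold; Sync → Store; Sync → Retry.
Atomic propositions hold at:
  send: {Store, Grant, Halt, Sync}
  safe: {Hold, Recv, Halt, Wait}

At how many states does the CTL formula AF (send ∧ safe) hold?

Sat(send ∧ safe) = {Halt}
AF (send ∧ safe): least fixpoint, start Z0 = {Halt}, add states with every successor in Z. Z1 = {Grant, Halt}; Z2 = {Reset, Grant, Halt}; Z3 = {Reset, Grant, Halt, Crit}; fixed.
Sat(AF (send ∧ safe)) = {Reset, Grant, Halt, Crit}
|Sat(AF (send ∧ safe))| = |{Reset, Grant, Halt, Crit}| = 4.

4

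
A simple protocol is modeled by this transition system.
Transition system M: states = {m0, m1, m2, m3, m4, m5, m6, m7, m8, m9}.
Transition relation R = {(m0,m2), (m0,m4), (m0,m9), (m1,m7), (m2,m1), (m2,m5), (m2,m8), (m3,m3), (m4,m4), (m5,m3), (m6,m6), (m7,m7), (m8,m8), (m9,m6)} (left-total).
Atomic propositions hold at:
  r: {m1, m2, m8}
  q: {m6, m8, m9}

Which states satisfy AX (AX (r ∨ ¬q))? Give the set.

Sat(¬q) = {m0, m1, m2, m3, m4, m5, m7}
Sat(r ∨ ¬q) = {m0, m1, m2, m3, m4, m5, m7, m8}
Sat(AX (r ∨ ¬q)) = {s : every successor in {m0, m1, m2, m3, m4, m5, m7, m8}} = {m1, m2, m3, m4, m5, m7, m8}
Sat(AX (AX (r ∨ ¬q))) = {s : every successor in {m1, m2, m3, m4, m5, m7, m8}} = {m1, m2, m3, m4, m5, m7, m8}

{m1, m2, m3, m4, m5, m7, m8}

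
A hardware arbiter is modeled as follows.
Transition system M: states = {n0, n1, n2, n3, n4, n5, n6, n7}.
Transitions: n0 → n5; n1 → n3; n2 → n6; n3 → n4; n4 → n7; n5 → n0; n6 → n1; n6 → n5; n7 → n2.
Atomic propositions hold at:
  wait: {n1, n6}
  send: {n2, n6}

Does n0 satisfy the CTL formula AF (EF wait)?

EF wait: least fixpoint, start Z0 = {n1, n6}, add states with some successor in Z. Z1 = {n1, n2, n6}; Z2 = {n1, n2, n6, n7}; Z3 = {n1, n2, n4, n6, n7}; Z4 = {n1, n2, n3, n4, n6, n7}; fixed.
Sat(EF wait) = {n1, n2, n3, n4, n6, n7}
AF (EF wait): least fixpoint, start Z0 = {n1, n2, n3, n4, n6, n7}, add states with every successor in Z. Already a fixed point.
Sat(AF (EF wait)) = {n1, n2, n3, n4, n6, n7}
n0 ∉ Sat(AF (EF wait)) = {n1, n2, n3, n4, n6, n7}, so the formula does not hold at n0.

No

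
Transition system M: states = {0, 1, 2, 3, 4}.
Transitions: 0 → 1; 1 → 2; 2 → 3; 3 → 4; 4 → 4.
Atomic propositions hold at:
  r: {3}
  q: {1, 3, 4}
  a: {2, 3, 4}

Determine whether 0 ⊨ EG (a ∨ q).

Sat(a ∨ q) = {1, 2, 3, 4}
EG (a ∨ q): greatest fixpoint, start Z0 = {1, 2, 3, 4}, keep only states in Sat with some successor in Z. Already a fixed point.
Sat(EG (a ∨ q)) = {1, 2, 3, 4}
0 ∉ Sat(EG (a ∨ q)) = {1, 2, 3, 4}, so the formula does not hold at 0.

No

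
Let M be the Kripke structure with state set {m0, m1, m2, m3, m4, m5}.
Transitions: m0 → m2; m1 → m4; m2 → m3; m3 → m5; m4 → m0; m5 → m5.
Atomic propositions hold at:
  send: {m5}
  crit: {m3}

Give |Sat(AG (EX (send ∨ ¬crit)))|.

Sat(¬crit) = {m0, m1, m2, m4, m5}
Sat(send ∨ ¬crit) = {m0, m1, m2, m4, m5}
Sat(EX (send ∨ ¬crit)) = {s : some successor in {m0, m1, m2, m4, m5}} = {m0, m1, m3, m4, m5}
AG (EX (send ∨ ¬crit)): greatest fixpoint, start Z0 = {m0, m1, m3, m4, m5}, keep only states in Sat with every successor in Z. Z1 = {m1, m3, m4, m5}; Z2 = {m1, m3, m5}; Z3 = {m3, m5}; fixed.
Sat(AG (EX (send ∨ ¬crit))) = {m3, m5}
|Sat(AG (EX (send ∨ ¬crit)))| = |{m3, m5}| = 2.

2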